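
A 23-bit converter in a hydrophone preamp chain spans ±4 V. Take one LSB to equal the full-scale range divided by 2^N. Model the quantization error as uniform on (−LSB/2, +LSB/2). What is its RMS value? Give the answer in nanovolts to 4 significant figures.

275.3 nV

Full-scale range = 4 V − (-4 V) = 8 V.
Step size = 8/8388608 V = 0.953674 µV.
σ_q = LSB/√12 = 0.953674 µV/3.4641 = 275.3 nV.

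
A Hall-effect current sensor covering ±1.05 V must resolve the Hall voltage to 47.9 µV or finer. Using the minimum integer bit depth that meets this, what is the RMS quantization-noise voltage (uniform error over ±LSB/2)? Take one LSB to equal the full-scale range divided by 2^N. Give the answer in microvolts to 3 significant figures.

9.25 µV

The full-scale span is 1.05 − (-1.05) = 2.1 V.
Levels needed ≥ 2.1/47.9 µV = 43840. 2^16 = 65536 suffices, so N_min = 16.
LSB = 2.1 V / 2^16 = 32.043 µV.
RMS noise = LSB/√12 = 9.25 µV.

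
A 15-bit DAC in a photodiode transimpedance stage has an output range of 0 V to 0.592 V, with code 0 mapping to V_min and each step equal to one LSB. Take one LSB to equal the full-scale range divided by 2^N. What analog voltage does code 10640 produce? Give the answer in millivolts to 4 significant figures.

192.2 mV

Range is 0.592 V. LSB = 0.592 V / 2^15.
V_out = V_min + code × LSB = 0 V + 10640 × 0.592 V / 32768
      = 0 + 0.192227 = 0.192227 V.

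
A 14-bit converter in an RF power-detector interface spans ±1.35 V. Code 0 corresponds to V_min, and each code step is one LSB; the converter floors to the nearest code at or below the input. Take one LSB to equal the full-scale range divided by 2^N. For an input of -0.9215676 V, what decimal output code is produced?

The full-scale span is 1.35 − (-1.35) = 2.7 V. LSB = 2.7 V / 2^14 ≈ 164.8 µV.
code = ⌊(V_in − V_min)/LSB⌋ = ⌊(V_in − V_min) × 2^14 / range⌋
     = ⌊(-0.9215676 − (-1.35)) × 16384 / 2.7⌋ = ⌊0.4284324 × 16384/2.7⌋
     = ⌊2599.791⌋ = 2599.

2599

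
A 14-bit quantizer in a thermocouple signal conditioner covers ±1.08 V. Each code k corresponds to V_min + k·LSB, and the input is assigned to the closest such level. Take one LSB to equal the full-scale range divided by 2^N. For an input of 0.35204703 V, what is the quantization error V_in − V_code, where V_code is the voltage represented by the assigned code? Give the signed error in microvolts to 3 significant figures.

+45.1 µV

Full-scale range = 1.08 V − (-1.08 V) = 2.16 V. LSB = 2.16 V / 2^14 ≈ 131.8 µV.
(V_in − V_min)/LSB = (0.35204703 − (-1.08)) × 16384/2.16 = 10862.3419 → nearest code k = 10862.
V_code = V_min + k × range/2^14 = -1.08 + 10862 × 2.16/16384 = 0.35200195313 V.
e = 0.35204703 − (0.35200195313) = +45.1 µV.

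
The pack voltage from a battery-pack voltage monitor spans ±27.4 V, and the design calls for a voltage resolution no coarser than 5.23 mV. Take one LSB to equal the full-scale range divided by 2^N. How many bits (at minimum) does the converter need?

14 bits

Span: 27.4 V − (-27.4 V) = 54.8 V.
Levels needed ≥ 54.8/5.23 mV = 10480. 2^14 = 16384 suffices, so N_min = 14.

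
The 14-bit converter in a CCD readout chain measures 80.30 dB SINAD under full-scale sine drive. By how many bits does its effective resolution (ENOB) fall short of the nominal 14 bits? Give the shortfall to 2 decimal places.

0.95 bits

ENOB = (SINAD − 1.76)/6.02 = (80.30 − 1.76)/6.02 = 13.0465 bits.
14 − 13.0465 = 0.95 bits below nominal.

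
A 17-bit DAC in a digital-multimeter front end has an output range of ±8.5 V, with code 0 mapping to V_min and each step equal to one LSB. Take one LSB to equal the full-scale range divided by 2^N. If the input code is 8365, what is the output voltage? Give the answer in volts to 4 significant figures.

Full-scale range = 8.5 V − (-8.5 V) = 17 V. LSB = 17 V / 2^17.
V_out = -8.5 + 8365 × (17/131072) V
      = -8.5 + 1.08494 = -7.41506 V.

-7.415 V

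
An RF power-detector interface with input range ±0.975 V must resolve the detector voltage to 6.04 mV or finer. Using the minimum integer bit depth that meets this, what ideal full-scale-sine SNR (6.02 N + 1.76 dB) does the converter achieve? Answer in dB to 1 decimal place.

55.9 dB

Range = 0.975 − (-0.975) = 1.95 V.
Need 2^N ≥ 1.95 V / 6.04 mV = 322.8 → N_min = 9.
SNR = 6.02 × 9 + 1.76 = 55.94 dB.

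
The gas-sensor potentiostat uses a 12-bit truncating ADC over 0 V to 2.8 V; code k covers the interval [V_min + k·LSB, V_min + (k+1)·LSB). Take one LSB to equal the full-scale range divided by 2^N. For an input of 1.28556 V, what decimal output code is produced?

1880

Full-scale range = 2.8 V. LSB = 2.8 V / 2^12 ≈ 0.6836 mV.
(V_in − V_min) × 2^12/range = (1.28556 − (0)) × 4096/2.8 = 1880.591.
Floor → code = 1880.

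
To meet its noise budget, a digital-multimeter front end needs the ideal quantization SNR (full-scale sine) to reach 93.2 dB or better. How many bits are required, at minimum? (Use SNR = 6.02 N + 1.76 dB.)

16 bits

6.02 N + 1.76 ≥ 93.2 gives N ≥ 15.189, so the minimum integer is 16.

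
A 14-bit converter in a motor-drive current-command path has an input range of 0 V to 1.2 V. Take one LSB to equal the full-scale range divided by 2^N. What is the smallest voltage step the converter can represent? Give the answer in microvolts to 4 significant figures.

Full-scale range = 1.2 V.
Number of codes = 2^14 = 16384.
Step size = 1.2/16384 V = 73.24 µV.

73.24 µV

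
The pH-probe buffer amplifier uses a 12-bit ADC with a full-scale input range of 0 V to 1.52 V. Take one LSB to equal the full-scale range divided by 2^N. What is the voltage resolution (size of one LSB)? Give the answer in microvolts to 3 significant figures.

371 µV

Range is 1.52 V.
2^12 = 4096 levels.
LSB = 1.52 V ÷ 2^12 = 1.52/4096 V = 371 µV.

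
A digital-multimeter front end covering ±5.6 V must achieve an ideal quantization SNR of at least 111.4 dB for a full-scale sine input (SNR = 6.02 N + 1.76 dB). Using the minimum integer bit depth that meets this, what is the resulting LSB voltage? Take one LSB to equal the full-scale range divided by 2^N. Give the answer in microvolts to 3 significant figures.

21.4 µV

Full-scale range = 5.6 V − (-5.6 V) = 11.2 V.
N ≥ (111.4 − 1.76)/6.02 = 18.213 → N_min = 19.
One LSB is 11.2 V / 524288 = 21.4 µV.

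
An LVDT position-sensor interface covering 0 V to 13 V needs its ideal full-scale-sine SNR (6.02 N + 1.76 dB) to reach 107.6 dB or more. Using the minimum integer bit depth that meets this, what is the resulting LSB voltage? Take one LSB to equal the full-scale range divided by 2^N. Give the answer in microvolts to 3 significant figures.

Range is 13 V.
Solving 6.02 N ≥ 107.6 − 1.76: N ≥ 17.581. Round up → N = 18.
LSB = 13 V ÷ 2^18 = 13/262144 V = 49.6 µV.

49.6 µV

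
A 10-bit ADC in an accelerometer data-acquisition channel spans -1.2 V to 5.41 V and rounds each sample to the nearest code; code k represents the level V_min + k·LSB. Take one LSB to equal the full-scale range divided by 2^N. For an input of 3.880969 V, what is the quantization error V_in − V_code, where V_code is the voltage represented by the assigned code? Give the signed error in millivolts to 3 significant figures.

+0.823 mV

Range = 5.41 − (-1.2) = 6.61 V. LSB = 6.61 V / 2^10 ≈ 6.455 mV.
(3.880969 − (-1.2)) / LSB = 5.080969 × 1024/6.61 = 787.1274. Nearest integer: k = 787.
Reconstructed level: -1.2 + 787 × 6.61/1024 V = 3.880146484 V.
e = 3.880969 − (3.880146484) = +0.823 mV.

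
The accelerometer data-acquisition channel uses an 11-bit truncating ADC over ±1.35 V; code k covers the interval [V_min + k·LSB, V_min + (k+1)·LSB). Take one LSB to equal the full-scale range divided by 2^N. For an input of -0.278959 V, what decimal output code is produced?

Full-scale range = 1.35 V − (-1.35 V) = 2.7 V. LSB = 2.7 V / 2^11 ≈ 1.318 mV.
V_in − V_min = -0.278959 − (-1.35) = 1.071041 V.
Divide by LSB: 1.071041 × 2048/2.7 = 812.4044.
Truncating gives code 812.

812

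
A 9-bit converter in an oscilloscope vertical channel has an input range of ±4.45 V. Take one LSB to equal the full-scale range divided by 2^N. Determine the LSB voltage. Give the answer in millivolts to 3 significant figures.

Full-scale range = 4.45 V − (-4.45 V) = 8.9 V.
There are 2^9 = 512 steps.
Step size = 8.9/512 V = 17.4 mV.

17.4 mV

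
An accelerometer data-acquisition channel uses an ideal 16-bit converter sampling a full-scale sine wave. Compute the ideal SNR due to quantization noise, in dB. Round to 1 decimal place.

For an ideal N-bit converter with full-scale sine input, SNR = 6.02 N + 1.76 dB. SNR = 6.02 × 16 + 1.76 = 96.32 + 1.76 = 98.08 dB.

98.1 dB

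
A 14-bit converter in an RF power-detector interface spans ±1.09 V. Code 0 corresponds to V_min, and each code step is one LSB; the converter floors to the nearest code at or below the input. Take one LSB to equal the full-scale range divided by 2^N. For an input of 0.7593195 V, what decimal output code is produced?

Full-scale range = 1.09 V − (-1.09 V) = 2.18 V. LSB = 2.18 V / 2^14 ≈ 133.1 µV.
code = ⌊(V_in − V_min)/LSB⌋ = ⌊(V_in − V_min) × 2^14 / range⌋
     = ⌊(0.7593195 − (-1.09)) × 16384 / 2.18⌋ = ⌊1.8493195 × 16384/2.18⌋
     = ⌊13898.739⌋ = 13898.

13898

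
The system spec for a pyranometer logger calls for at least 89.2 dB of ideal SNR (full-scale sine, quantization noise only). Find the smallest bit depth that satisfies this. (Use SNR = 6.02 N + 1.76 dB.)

15 bits

6.02 N + 1.76 ≥ 89.2 gives N ≥ 14.525, so the minimum integer is 15.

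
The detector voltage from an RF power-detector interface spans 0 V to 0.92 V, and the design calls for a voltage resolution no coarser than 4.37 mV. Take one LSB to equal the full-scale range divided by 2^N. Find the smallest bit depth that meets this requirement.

Range is 0.92 V.
Required number of levels: 0.92/4.37 mV = 210.53; smallest N with 2^N ≥ that is 8.

8 bits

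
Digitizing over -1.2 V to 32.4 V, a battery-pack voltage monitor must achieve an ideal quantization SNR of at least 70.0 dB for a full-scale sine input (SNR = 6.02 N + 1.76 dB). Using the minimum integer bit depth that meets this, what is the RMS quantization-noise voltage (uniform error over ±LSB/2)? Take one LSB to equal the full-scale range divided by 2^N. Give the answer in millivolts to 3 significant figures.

2.37 mV

Range = 32.4 − (-1.2) = 33.6 V.
N ≥ (70.0 − 1.76)/6.02 = 11.336 → N_min = 12.
LSB = 33.6 V ÷ 2^12 = 33.6/4096 V = 8.2031 mV.
RMS noise = LSB/√12 = 2.37 mV.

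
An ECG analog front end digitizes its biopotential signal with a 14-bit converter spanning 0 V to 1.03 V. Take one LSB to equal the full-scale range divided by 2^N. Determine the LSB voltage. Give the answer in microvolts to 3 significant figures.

Span = 1.03 V.
There are 2^14 = 16384 steps.
LSB = 1.03 V / 2^14 = 62.9 µV.

62.9 µV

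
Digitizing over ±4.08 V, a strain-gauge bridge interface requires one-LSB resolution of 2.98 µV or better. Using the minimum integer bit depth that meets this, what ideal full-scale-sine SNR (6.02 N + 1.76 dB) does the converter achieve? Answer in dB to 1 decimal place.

Range = 4.08 − (-4.08) = 8.16 V.
Need 2^N ≥ 8.16 V / 2.98 µV = 2.738e6 → N_min = 22.
Ideal SNR at N = 22: 6.02·22 + 1.76 = 134.2 dB.

134.2 dB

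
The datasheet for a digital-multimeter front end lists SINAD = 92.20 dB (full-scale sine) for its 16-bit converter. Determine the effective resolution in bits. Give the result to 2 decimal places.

15.02 bits

ENOB = (SINAD − 1.76) / 6.02 = (92.20 − 1.76) / 6.02 = 90.44 / 6.02 = 15.0233.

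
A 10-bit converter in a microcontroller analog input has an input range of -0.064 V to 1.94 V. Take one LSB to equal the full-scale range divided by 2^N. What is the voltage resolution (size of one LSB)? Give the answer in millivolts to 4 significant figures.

1.957 mV

Full-scale range = 1.94 V − (-0.064 V) = 2.004 V.
There are 2^10 = 1024 steps.
Step size = 2.004/1024 V = 1.957 mV.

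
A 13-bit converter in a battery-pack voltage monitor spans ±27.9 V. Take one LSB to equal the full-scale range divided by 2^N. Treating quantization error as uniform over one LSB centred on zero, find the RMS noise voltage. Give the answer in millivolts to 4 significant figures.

1.966 mV

Span: 27.9 V − (-27.9 V) = 55.8 V.
Step size = 55.8/8192 V = 6.81152 mV.
σ_q = LSB/√12 = 6.81152 mV/3.4641 = 1.966 mV.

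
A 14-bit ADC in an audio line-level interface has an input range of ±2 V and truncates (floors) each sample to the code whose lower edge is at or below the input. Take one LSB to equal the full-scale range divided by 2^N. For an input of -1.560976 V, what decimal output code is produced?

1798

Span: 2 V − (-2 V) = 4 V. LSB = 4 V / 2^14 ≈ 244.1 µV.
code = ⌊(V_in − V_min)/LSB⌋ = ⌊(V_in − V_min) × 2^14 / range⌋
     = ⌊(-1.560976 − (-2)) × 16384 / 4⌋ = ⌊0.439024 × 16384/4⌋
     = ⌊1798.242⌋ = 1798.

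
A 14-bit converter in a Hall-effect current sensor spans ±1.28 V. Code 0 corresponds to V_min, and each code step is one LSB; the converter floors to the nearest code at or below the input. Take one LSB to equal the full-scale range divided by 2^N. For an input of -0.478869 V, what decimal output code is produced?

Span: 1.28 V − (-1.28 V) = 2.56 V. LSB = 2.56 V / 2^14 ≈ 156.2 µV.
code = ⌊(V_in − V_min)/LSB⌋ = ⌊(V_in − V_min) × 2^14 / range⌋
     = ⌊(-0.478869 − (-1.28)) × 16384 / 2.56⌋ = ⌊0.801131 × 16384/2.56⌋
     = ⌊5127.238⌋ = 5127.

5127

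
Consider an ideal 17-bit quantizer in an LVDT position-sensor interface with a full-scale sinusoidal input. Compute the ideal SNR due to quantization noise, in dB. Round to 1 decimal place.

SNR = 6.02·17 + 1.76 = 104.10 dB.

104.1 dB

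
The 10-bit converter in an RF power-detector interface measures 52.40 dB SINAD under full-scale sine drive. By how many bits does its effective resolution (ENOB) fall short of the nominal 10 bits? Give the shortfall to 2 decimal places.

Effective bits = (52.40 − 1.76)/6.02 = 8.4120.
10 − 8.4120 = 1.59 bits below nominal.

1.59 bits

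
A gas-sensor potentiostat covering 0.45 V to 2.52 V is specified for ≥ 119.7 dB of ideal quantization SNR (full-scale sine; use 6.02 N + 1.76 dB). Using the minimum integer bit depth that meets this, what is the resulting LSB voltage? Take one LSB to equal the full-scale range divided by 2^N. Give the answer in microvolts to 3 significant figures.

Span: 2.52 V − (0.45 V) = 2.07 V.
6.02 N + 1.76 ≥ 119.7 gives N ≥ 19.591, so the minimum integer is 20.
One LSB is 2.07 V / 1048576 = 1.97 µV.

1.97 µV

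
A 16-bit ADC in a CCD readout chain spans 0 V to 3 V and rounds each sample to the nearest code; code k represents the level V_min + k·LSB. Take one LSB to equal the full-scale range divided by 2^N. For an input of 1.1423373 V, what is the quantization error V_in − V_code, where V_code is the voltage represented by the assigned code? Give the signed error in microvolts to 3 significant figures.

−11.9 µV

V_FS = 3 V. LSB = 3 V / 2^16 ≈ 45.78 µV.
(V_in − V_min)/LSB = (1.1423373 − (0)) × 65536/3 = 24954.7391 → nearest code k = 24955.
V_code = V_min + k × range/2^16 = 0 + 24955 × 3/65536 = 1.1423492432 V.
Error = V_in − V_code = 1.1423373 − (1.1423492432) = −11.9 µV.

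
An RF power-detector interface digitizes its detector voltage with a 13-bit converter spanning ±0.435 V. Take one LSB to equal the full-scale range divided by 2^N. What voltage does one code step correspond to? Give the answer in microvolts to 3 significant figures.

106 µV

Range = 0.435 − (-0.435) = 0.87 V.
Number of codes = 2^13 = 8192.
Step size = 0.87/8192 V = 106 µV.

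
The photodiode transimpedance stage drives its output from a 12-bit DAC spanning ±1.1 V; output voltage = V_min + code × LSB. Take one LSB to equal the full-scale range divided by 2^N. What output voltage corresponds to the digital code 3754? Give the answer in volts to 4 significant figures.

0.9163 V

Full-scale range = 1.1 V − (-1.1 V) = 2.2 V. LSB = 2.2 V / 2^12.
V_out = V_min + code × LSB = -1.1 V + 3754 × 2.2 V / 4096
      = -1.1 V + 2.01631 V = 0.916309 V.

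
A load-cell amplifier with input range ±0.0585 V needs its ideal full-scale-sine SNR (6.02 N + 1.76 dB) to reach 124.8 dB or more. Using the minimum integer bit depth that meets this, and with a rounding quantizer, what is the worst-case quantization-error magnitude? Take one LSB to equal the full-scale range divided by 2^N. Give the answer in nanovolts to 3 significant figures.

Range = 0.0585 − (-0.0585) = 0.117 V.
Solving 6.02 N ≥ 124.8 − 1.76: N ≥ 20.439. Round up → N = 21.
LSB = 0.117 V / 2^21 = 55.790 nV.
|e|_max = LSB/2 = 27.9 nV.

27.9 nV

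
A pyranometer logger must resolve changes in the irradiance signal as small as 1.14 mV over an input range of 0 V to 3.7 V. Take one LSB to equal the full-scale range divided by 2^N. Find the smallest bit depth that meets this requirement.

12 bits

Full-scale range = 3.7 V.
Levels needed ≥ 3.7/1.14 mV = 3246. 2^12 = 4096 suffices, so N_min = 12.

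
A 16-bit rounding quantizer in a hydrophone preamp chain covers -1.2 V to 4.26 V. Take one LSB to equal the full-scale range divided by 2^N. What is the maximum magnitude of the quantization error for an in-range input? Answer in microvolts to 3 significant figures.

41.7 µV

Full-scale range = 4.26 V − (-1.2 V) = 5.46 V.
LSB = 5.46 V / 2^16 = 83.313 µV.
|e|_max = LSB/2 = 41.7 µV.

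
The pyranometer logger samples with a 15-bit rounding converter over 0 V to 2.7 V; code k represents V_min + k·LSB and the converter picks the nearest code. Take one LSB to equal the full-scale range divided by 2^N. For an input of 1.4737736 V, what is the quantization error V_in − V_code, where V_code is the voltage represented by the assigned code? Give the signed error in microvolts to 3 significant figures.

+12.6 µV

V_FS = 2.7 V. LSB = 2.7 V / 2^15 ≈ 82.40 µV.
(1.4737736 − (0)) / LSB = 1.4737736 × 32768/2.7 = 17886.1531. Nearest integer: k = 17886.
Reconstructed level: 0 + 17886 × 2.7/32768 V = 1.4737609863 V.
V_in − V_code = 1.4737736 − (1.4737609863) = +12.6 µV.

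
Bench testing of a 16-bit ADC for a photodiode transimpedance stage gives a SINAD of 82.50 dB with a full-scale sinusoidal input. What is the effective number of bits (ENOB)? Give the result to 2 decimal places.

13.41 bits

(82.50 − 1.76) / 6.02 = 80.74/6.02 = 13.4120 effective bits.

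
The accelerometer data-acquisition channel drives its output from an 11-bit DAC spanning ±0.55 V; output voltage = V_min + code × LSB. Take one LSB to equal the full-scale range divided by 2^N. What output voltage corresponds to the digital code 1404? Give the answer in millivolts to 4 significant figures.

Range = 0.55 − (-0.55) = 1.1 V. LSB = 1.1 V / 2^11.
V_out = -0.55 + 1404 × (1.1/2048) V
      = -0.55 V + 0.754102 V = 0.204102 V.

204.1 mV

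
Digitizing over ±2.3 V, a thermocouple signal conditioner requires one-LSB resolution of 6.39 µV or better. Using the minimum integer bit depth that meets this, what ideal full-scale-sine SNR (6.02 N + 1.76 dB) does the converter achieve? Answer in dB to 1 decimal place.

Range = 2.3 − (-2.3) = 4.6 V.
Required number of levels: 4.6/6.39 µV = 719870; smallest N with 2^N ≥ that is 20.
Ideal SNR at N = 20: 6.02·20 + 1.76 = 122.2 dB.

122.2 dB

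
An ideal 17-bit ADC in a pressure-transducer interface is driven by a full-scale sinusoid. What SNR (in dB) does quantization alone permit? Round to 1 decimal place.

SNR = 6.02·17 + 1.76 = 104.10 dB.

104.1 dB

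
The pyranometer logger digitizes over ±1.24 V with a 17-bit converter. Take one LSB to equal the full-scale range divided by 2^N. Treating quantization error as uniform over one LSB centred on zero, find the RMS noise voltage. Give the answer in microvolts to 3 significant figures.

5.46 µV

Range = 1.24 − (-1.24) = 2.48 V.
LSB = 2.48 V / 2^17 = 18.921 µV.
V_rms = LSB/√12 = 18.921 µV / √12 = 5.46 µV.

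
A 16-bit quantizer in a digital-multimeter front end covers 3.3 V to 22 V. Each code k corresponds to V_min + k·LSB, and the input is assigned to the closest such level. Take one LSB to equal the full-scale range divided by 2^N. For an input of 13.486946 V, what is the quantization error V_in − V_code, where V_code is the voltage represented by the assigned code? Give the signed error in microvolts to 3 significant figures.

+45.7 µV

Span: 22 V − (3.3 V) = 18.7 V. LSB = 18.7 V / 2^16 ≈ 285.3 µV.
(13.486946 − (3.3)) / LSB = 10.186946 × 65536/18.7 = 35701.1601. Nearest integer: k = 35701.
Reconstructed level: 3.3 + 35701 × 18.7/65536 V = 13.486900330 V.
e = 13.486946 − (13.486900330) = +45.7 µV.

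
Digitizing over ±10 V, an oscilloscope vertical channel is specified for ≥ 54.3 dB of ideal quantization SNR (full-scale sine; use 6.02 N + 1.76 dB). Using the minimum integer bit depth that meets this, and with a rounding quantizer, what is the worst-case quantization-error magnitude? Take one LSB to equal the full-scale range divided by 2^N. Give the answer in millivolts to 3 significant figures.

19.5 mV

Span: 10 V − (-10 V) = 20 V.
6.02 N + 1.76 ≥ 54.3 gives N ≥ 8.728, so the minimum integer is 9.
LSB = 20 V / 2^9 = 39.063 mV.
|e|_max = LSB/2 = 19.5 mV.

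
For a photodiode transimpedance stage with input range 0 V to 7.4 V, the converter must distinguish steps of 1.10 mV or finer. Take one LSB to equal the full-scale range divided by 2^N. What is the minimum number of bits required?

13 bits

Range is 7.4 V.
7.4 V / 1.10 mV = 6727. Since 2^12 = 4096 and 2^13 = 8192, N = 13.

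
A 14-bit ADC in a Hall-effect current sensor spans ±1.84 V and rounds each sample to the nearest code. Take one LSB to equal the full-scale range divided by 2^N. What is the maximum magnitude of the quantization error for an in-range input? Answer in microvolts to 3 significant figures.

Span: 1.84 V − (-1.84 V) = 3.68 V.
Step size = 3.68/16384 V = 224.61 µV.
A rounding quantizer has |error| ≤ LSB/2 = 112 µV.

112 µV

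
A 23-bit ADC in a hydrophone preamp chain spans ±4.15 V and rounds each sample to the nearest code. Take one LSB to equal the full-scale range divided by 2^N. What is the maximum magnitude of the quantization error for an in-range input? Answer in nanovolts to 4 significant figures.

Range = 4.15 − (-4.15) = 8.3 V.
Step size = 8.3/8388608 V = 0.989437 µV.
Worst-case error for round-to-nearest is half an LSB: 494.7 nV.

494.7 nV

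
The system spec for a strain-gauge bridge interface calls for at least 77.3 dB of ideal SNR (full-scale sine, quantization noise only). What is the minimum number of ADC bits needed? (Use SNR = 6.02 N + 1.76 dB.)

13 bits

6.02 N + 1.76 ≥ 77.3 gives N ≥ 12.548, so the minimum integer is 13.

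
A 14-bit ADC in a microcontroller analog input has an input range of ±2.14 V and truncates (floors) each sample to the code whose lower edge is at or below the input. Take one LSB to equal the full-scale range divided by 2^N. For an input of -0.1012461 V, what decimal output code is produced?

7804

Full-scale range = 2.14 V − (-2.14 V) = 4.28 V. LSB = 4.28 V / 2^14 ≈ 261.2 µV.
V_in − V_min = -0.1012461 − (-2.14) = 2.0387539 V.
Divide by LSB: 2.0387539 × 16384/4.28 = 7804.4261.
Truncating gives code 7804.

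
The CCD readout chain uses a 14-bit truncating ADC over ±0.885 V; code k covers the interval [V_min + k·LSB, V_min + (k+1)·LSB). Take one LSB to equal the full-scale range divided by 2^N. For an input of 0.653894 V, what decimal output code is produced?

14244

Full-scale range = 0.885 V − (-0.885 V) = 1.77 V. LSB = 1.77 V / 2^14 ≈ 108.0 µV.
code = ⌊(V_in − V_min)/LSB⌋ = ⌊(V_in − V_min) × 2^14 / range⌋
     = ⌊(0.653894 − (-0.885)) × 16384 / 1.77⌋ = ⌊1.538894 × 16384/1.77⌋
     = ⌊14244.768⌋ = 14244.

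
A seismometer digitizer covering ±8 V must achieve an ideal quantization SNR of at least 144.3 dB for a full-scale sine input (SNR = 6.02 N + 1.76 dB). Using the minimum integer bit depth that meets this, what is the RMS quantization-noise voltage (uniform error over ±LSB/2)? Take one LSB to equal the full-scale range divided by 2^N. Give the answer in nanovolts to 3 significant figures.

Full-scale range = 8 V − (-8 V) = 16 V.
6.02 N + 1.76 ≥ 144.3 gives N ≥ 23.678, so the minimum integer is 24.
Step size = 16/16777216 V = 0.95367 µV.
V_rms = LSB/√12 = 275 nV.

275 nV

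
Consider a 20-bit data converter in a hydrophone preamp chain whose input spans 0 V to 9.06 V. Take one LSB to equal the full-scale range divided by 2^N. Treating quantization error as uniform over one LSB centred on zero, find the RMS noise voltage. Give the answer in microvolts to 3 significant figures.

Full-scale range = 9.06 V.
LSB = 9.06 V ÷ 2^20 = 9.06/1048576 V = 8.6403 µV.
σ_q = LSB/√12 = 8.6403 µV/3.4641 = 2.49 µV.

2.49 µV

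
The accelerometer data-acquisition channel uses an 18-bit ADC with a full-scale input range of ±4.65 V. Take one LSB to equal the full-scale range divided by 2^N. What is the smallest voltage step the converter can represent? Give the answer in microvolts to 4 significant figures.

35.48 µV

Range = 4.65 − (-4.65) = 9.3 V.
Number of codes = 2^18 = 262144.
Step size = 9.3/262144 V = 35.48 µV.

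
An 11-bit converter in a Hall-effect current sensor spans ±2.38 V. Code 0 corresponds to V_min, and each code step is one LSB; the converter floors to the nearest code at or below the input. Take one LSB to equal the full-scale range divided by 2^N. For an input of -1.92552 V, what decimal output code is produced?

195

Span: 2.38 V − (-2.38 V) = 4.76 V. LSB = 4.76 V / 2^11 ≈ 2.324 mV.
V_in − V_min = -1.92552 − (-2.38) = 0.45448 V.
Divide by LSB: 0.45448 × 2048/4.76 = 195.5410.
Truncating gives code 195.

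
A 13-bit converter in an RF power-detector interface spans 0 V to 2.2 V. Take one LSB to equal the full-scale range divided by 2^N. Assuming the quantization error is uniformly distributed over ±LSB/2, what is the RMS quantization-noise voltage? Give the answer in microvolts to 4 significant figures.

77.53 µV

Span = 2.2 V.
LSB = 2.2 V / 2^13 = 268.555 µV.
For a uniform distribution on [−LSB/2, +LSB/2], V_rms = LSB/√12 = 268.555 µV/3.4641 = 77.53 µV.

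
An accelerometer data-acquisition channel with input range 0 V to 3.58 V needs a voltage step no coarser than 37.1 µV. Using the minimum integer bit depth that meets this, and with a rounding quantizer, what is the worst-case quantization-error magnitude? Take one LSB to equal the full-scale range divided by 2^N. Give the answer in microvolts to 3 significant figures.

13.7 µV

Range is 3.58 V.
Levels needed ≥ 3.58/37.1 µV = 96500. 2^17 = 131072 suffices, so N_min = 17.
One LSB is 3.58 V / 131072 = 27.313 µV.
|e|_max = LSB/2 = 13.7 µV.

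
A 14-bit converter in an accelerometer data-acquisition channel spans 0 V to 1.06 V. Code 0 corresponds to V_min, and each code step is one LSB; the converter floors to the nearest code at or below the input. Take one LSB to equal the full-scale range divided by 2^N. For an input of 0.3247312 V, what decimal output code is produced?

5019

Span = 1.06 V. LSB = 1.06 V / 2^14 ≈ 64.70 µV.
(V_in − V_min) × 2^14/range = (0.3247312 − (0)) × 16384/1.06 = 5019.241.
Floor → code = 5019.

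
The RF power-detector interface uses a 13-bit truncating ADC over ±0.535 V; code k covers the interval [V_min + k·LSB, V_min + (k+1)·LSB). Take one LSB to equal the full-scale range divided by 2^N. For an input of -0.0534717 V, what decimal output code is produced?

Full-scale range = 0.535 V − (-0.535 V) = 1.07 V. LSB = 1.07 V / 2^13 ≈ 130.6 µV.
(V_in − V_min) × 2^13/range = (-0.0534717 − (-0.535)) × 8192/1.07 = 3686.617.
Floor → code = 3686.

3686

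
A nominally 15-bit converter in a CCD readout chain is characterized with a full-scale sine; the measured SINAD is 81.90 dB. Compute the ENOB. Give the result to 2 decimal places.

ENOB = (81.90 − 1.76)/6.02 = 13.3123 bits.

13.31 bits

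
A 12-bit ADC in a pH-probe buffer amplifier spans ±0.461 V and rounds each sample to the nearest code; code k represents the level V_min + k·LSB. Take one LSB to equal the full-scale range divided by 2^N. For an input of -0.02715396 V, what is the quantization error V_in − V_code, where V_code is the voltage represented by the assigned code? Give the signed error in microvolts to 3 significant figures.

+82.9 µV

Full-scale range = 0.461 V − (-0.461 V) = 0.922 V. LSB = 0.922 V / 2^12 ≈ 225.1 µV.
Position in LSBs: (-0.02715396 − (-0.461)) × 4096/0.922 = 1927.3681; rounding gives k = 1927.
V_code = -0.461 + (1927/4096) × 0.922 = -0.02723681641 V.
V_in − V_code = -0.02715396 − (-0.02723681641) = +82.9 µV.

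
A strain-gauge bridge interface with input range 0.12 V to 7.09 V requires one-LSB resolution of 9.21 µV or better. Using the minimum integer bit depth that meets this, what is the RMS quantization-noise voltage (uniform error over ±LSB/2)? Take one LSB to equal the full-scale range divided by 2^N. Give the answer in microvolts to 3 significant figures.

Full-scale range = 7.09 V − (0.12 V) = 6.97 V.
Levels needed ≥ 6.97/9.21 µV = 756800. 2^20 = 1048576 suffices, so N_min = 20.
LSB = 6.97 V ÷ 2^20 = 6.97/1048576 V = 6.6471 µV.
RMS noise = LSB/√12 = 1.92 µV.

1.92 µV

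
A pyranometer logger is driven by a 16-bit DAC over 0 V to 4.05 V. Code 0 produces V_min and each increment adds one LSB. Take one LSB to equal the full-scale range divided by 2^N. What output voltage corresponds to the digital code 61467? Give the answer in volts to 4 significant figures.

3.799 V

Range is 4.05 V. LSB = 4.05 V / 2^16.
V_out = V_min + code × LSB = 0 V + 61467 × 4.05 V / 65536
      = 0 V + 3.79854 V = 3.79854 V.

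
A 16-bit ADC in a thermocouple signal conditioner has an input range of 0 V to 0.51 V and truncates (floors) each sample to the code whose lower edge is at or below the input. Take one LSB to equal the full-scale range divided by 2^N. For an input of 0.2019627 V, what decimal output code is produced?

25952

Full-scale range = 0.51 V. LSB = 0.51 V / 2^16 ≈ 7.782 µV.
(V_in − V_min) × 2^16/range = (0.2019627 − (0)) × 65536/0.51 = 25952.603.
Floor → code = 25952.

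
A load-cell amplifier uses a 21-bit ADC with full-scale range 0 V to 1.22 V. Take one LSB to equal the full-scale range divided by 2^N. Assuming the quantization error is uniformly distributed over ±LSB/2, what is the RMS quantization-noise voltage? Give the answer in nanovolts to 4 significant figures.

V_FS = 1.22 V.
Step size = 1.22/2097152 V = 0.581741 µV.
V_rms = LSB/√12 = 0.581741 µV / √12 = 167.9 nV.

167.9 nV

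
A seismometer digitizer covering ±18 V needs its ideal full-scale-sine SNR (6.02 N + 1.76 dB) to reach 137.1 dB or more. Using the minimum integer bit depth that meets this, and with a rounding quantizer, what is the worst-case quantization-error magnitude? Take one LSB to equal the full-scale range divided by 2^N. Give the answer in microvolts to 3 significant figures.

2.15 µV

Full-scale range = 18 V − (-18 V) = 36 V.
Required N = ⌈(137.1 − 1.76)/6.02⌉ = ⌈22.482⌉ = 23.
Step size = 36/8388608 V = 4.2915 µV.
Half an LSB is 2.15 µV.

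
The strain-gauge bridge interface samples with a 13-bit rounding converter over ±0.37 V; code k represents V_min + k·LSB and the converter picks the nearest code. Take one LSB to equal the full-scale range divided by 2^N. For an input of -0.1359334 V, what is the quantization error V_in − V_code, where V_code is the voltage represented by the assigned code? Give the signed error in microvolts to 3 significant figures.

Range = 0.37 − (-0.37) = 0.74 V. LSB = 0.74 V / 2^13 ≈ 90.33 µV.
(V_in − V_min)/LSB = (-0.1359334 − (-0.37)) × 8192/0.74 = 2591.1805 → nearest code k = 2591.
Reconstructed level: -0.37 + 2591 × 0.74/8192 V = -0.1359497070 V.
V_in − V_code = -0.1359334 − (-0.1359497070) = +16.3 µV.

+16.3 µV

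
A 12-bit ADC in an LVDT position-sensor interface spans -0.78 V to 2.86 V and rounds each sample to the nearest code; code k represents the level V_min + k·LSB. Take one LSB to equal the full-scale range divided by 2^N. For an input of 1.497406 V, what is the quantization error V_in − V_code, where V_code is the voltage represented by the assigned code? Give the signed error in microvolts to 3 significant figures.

The full-scale span is 2.86 − (-0.78) = 3.64 V. LSB = 3.64 V / 2^12 ≈ 0.8887 mV.
Position in LSBs: (1.497406 − (-0.78)) × 4096/3.64 = 2562.7074; rounding gives k = 2563.
V_code = -0.78 + (2563/4096) × 3.64 = 1.497666016 V.
V_in − V_code = 1.497406 − (1.497666016) = −260 µV.

−260 µV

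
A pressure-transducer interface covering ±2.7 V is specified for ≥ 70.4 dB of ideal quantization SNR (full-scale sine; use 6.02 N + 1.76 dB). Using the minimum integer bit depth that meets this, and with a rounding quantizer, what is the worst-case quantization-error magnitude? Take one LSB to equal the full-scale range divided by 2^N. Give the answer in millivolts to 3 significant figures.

Span: 2.7 V − (-2.7 V) = 5.4 V.
Solving 6.02 N ≥ 70.4 − 1.76: N ≥ 11.402. Round up → N = 12.
Step size = 5.4/4096 V = 1.3184 mV.
Max error for round-to-nearest is LSB/2 = 0.659 mV.

0.659 mV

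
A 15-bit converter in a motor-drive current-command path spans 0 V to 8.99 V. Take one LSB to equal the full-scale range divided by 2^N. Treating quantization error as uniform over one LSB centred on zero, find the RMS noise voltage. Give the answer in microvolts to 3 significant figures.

Span = 8.99 V.
Step size = 8.99/32768 V = 274.35 µV.
For a uniform distribution on [−LSB/2, +LSB/2], V_rms = LSB/√12 = 274.35 µV/3.4641 = 79.2 µV.

79.2 µV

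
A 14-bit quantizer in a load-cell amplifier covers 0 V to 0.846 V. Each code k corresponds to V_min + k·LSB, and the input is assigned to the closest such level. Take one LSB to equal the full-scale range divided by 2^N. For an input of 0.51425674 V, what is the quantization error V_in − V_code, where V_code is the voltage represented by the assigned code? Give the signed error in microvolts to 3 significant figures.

V_FS = 0.846 V. LSB = 0.846 V / 2^14 ≈ 51.64 µV.
(0.51425674 − (0)) / LSB = 0.51425674 × 16384/0.846 = 9959.3173. Nearest integer: k = 9959.
Reconstructed level: 0 + 9959 × 0.846/16384 V = 0.51424035645 V.
V_in − V_code = 0.51425674 − (0.51424035645) = +16.4 µV.

+16.4 µV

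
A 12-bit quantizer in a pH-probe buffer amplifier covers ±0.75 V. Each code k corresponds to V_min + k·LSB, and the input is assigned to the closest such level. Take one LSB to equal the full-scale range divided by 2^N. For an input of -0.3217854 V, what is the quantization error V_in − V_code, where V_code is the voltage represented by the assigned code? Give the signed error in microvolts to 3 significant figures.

Range = 0.75 − (-0.75) = 1.5 V. LSB = 1.5 V / 2^12 ≈ 366.2 µV.
Position in LSBs: (-0.3217854 − (-0.75)) × 4096/1.5 = 1169.3113; rounding gives k = 1169.
Reconstructed level: -0.75 + 1169 × 1.5/4096 V = -0.3218994141 V.
e = -0.3217854 − (-0.3218994141) = +114 µV.

+114 µV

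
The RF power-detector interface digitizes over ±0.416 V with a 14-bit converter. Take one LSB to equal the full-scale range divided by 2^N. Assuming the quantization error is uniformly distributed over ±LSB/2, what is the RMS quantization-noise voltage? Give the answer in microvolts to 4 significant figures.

14.66 µV

The full-scale span is 0.416 − (-0.416) = 0.832 V.
LSB = 0.832 V ÷ 2^14 = 0.832/16384 V = 50.7813 µV.
σ_q = LSB/√12 = 50.7813 µV/3.4641 = 14.66 µV.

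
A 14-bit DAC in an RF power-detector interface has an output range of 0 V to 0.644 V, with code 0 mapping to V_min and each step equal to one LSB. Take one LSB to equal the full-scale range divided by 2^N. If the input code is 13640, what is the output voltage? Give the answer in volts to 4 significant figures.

V_FS = 0.644 V. LSB = 0.644 V / 2^14.
V_out = V_min + code × LSB = 0 V + 13640 × 0.644 V / 16384
      = 0 V + 0.536143 V = 0.536143 V.

0.5361 V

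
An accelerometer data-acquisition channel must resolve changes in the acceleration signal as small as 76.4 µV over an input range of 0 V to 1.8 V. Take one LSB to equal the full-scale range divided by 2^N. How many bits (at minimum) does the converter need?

Span = 1.8 V.
Need 2^N ≥ 1.8 V / 76.4 µV = 23560 → N_min = 15.

15 bits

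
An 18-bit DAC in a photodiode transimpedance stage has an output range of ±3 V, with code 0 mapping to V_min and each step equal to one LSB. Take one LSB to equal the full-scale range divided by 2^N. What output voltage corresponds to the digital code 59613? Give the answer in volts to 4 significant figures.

Span: 3 V − (-3 V) = 6 V. LSB = 6 V / 2^18.
V_out = V_min + code × LSB = -3 V + 59613 × 6 V / 262144
      = -3 V + 1.36443 V = -1.63557 V.

-1.636 V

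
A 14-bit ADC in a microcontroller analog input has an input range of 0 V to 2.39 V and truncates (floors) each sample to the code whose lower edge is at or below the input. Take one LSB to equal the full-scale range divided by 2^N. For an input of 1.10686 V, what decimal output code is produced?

7587

Range is 2.39 V. LSB = 2.39 V / 2^14 ≈ 145.9 µV.
(V_in − V_min) × 2^14/range = (1.10686 − (0)) × 16384/2.39 = 7587.780.
Floor → code = 7587.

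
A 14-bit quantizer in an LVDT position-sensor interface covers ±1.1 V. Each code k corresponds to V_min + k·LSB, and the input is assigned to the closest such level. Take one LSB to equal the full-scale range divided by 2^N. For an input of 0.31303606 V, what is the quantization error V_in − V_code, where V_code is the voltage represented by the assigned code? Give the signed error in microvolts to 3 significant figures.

The full-scale span is 1.1 − (-1.1) = 2.2 V. LSB = 2.2 V / 2^14 ≈ 134.3 µV.
(V_in − V_min)/LSB = (0.31303606 − (-1.1)) × 16384/2.2 = 10523.2649 → nearest code k = 10523.
V_code = V_min + k × range/2^14 = -1.1 + 10523 × 2.2/16384 = 0.31300048828 V.
Error = V_in − V_code = 0.31303606 − (0.31300048828) = +35.6 µV.

+35.6 µV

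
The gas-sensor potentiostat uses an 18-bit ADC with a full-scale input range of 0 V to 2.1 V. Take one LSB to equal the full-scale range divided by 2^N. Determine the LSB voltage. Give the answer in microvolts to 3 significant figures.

8.01 µV

Range is 2.1 V.
Number of codes = 2^18 = 262144.
Step size = 2.1/262144 V = 8.01 µV.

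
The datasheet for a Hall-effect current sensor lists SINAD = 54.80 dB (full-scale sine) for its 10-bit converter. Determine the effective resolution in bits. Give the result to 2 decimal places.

ENOB = (SINAD − 1.76) / 6.02 = (54.80 − 1.76) / 6.02 = 53.04 / 6.02 = 8.8106.

8.81 bits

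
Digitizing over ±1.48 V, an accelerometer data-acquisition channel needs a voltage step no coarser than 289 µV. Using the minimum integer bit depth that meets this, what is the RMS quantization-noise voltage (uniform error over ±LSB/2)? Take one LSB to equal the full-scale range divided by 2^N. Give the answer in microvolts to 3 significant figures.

Span: 1.48 V − (-1.48 V) = 2.96 V.
2.96 V / 289 µV = 10240. Since 2^13 = 8192 and 2^14 = 16384, N = 14.
LSB = 2.96 V ÷ 2^14 = 2.96/16384 V = 180.66 µV.
σ_q = LSB/√12 = 180.66 µV/3.4641 = 52.2 µV.

52.2 µV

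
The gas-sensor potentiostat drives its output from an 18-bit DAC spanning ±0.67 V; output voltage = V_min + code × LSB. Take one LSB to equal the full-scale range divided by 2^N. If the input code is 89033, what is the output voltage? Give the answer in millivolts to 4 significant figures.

-214.9 mV

Range = 0.67 − (-0.67) = 1.34 V. LSB = 1.34 V / 2^18.
Output = V_min + (89033/262144) × range = -0.67 + 0.339634 × 1.34 V
      = -0.67 V + 0.455109 V = -0.214891 V.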